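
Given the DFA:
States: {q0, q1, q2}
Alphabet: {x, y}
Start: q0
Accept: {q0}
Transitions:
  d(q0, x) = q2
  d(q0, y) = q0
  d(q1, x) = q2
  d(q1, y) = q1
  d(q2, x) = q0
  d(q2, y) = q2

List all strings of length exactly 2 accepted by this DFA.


All strings of length 2: 4 total
Accepted: 2

"xx", "yy"


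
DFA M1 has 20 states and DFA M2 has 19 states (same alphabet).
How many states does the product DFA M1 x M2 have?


Product construction pairs every M1 state with every M2 state.
20 * 19 = 380

380


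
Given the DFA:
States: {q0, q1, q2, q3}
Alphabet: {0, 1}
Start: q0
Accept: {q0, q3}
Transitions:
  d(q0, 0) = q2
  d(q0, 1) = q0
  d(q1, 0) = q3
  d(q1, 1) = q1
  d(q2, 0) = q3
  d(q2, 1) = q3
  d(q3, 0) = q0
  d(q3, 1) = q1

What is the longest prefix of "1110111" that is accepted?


Run the DFA, marking each prefix where the state is accepting:
  "" -> q0 [accept]
  "1" -> q0 [accept]
  "11" -> q0 [accept]
  "111" -> q0 [accept]
  "1110" -> q2 [reject]
  "11101" -> q3 [accept]
  "111011" -> q1 [reject]
  "1110111" -> q1 [reject]

"11101"


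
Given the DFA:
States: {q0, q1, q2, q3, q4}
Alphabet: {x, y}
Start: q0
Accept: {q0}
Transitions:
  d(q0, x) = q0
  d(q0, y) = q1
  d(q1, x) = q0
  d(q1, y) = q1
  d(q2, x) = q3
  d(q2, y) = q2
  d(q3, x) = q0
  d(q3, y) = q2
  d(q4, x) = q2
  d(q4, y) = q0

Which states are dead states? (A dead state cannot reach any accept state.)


Forward reachability from each state:
  q0 -> reaches accept state q0 (live)
  q1 -> reaches accept state q0 (live)
  q2 -> reaches accept state q0 (live)
  q3 -> reaches accept state q0 (live)
  q4 -> reaches accept state q0 (live)

None (all states can reach an accept state)


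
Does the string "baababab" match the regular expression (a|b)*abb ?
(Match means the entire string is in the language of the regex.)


|string| = 8; first = 'b'; last = 'b'

No, "baababab" does not match (a|b)*abb


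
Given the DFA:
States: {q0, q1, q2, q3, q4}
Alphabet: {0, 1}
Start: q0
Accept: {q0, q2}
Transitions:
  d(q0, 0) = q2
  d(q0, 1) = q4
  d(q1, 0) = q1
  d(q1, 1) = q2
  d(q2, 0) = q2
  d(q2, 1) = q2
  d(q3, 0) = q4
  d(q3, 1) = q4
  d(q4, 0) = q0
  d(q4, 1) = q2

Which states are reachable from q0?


BFS from q0:
  layer 0: {q0}
  layer 1: {q2, q4}

{q0, q2, q4}


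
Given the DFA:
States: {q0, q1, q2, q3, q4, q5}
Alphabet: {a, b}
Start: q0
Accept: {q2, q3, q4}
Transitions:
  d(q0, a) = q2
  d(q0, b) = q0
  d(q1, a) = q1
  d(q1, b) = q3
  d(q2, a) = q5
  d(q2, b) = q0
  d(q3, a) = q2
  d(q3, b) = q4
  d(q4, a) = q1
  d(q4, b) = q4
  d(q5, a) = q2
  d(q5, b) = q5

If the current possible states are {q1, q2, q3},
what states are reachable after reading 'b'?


Apply transition on 'b' from each current state:
  d(q1, b) = q3
  d(q2, b) = q0
  d(q3, b) = q4

{q0, q3, q4}


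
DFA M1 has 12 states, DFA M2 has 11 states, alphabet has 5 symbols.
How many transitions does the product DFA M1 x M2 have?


Product DFA has 12 * 11 = 132 states.
Each has 5 transitions: 132 * 5 = 660

660


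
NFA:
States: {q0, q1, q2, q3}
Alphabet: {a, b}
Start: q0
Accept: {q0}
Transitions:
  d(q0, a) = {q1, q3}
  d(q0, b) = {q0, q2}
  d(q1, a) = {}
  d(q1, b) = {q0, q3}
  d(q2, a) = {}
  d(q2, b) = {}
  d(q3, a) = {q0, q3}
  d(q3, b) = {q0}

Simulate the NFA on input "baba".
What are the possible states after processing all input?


Start: {q0}
  --b--> {q0, q2}
  --a--> {q1, q3}
  --b--> {q0, q3}
  --a--> {q0, q1, q3}

{q0, q1, q3}


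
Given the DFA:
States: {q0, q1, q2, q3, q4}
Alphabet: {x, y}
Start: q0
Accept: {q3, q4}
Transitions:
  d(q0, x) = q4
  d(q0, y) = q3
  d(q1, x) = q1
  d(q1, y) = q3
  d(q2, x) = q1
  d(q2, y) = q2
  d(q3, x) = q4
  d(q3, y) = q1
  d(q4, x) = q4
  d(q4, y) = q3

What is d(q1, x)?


Looking up transition d(q1, x)

q1


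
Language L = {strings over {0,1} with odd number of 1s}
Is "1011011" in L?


count('1') = 5; 5 mod 2 = 1

Yes, "1011011" is in L


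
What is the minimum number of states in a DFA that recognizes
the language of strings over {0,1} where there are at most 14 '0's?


States: count = 0, 1, ..., 14 (all accepting; 15 states), plus a dead state for count > 14.
Total: 15 + 1 = 16.

16


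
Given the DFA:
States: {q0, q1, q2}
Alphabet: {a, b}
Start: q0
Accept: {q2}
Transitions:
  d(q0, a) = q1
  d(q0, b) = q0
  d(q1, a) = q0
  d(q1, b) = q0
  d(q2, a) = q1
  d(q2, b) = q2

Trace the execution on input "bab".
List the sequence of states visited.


Input: bab
d(q0, b) = q0
d(q0, a) = q1
d(q1, b) = q0


q0 -> q0 -> q1 -> q0


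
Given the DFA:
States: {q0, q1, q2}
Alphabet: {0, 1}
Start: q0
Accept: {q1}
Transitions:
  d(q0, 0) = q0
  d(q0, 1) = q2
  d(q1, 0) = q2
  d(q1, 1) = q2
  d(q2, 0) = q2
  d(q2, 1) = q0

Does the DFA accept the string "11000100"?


Trace: q0 -> q2 -> q0 -> q0 -> q0 -> q0 -> q2 -> q2 -> q2
Final state: q2
Accept states: {q1}

No, rejected (final state q2 is not an accept state)


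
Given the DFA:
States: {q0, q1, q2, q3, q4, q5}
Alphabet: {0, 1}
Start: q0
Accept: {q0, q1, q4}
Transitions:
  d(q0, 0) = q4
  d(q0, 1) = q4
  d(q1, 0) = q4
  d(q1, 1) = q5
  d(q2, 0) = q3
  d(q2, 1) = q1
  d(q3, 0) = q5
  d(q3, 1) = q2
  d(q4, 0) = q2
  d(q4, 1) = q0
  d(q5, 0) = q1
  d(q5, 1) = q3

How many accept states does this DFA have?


Accept states listed: {q0, q1, q4}
Counting: q0(1) q1(2) q4(3)

3


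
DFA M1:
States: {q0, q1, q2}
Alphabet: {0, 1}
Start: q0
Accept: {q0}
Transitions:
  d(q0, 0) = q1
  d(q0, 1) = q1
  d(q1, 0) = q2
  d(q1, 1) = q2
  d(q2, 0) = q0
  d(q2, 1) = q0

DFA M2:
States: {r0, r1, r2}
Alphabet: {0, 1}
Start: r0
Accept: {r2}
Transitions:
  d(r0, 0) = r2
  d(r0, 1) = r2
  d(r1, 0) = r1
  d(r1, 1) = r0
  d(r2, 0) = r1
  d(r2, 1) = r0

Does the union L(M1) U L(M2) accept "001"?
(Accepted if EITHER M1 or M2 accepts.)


M1: final=q0 accepted=True
M2: final=r0 accepted=False

Yes, union accepts


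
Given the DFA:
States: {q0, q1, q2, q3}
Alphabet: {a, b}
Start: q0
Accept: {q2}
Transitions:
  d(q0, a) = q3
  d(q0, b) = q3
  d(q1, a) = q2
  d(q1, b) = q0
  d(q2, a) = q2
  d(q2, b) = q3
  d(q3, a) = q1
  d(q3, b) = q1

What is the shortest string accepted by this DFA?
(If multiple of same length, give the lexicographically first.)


BFS by string length (lex-first path to each state shown):
  len 0: q0<-""
  len 1: q3<-"a"
  len 2: q1<-"aa"
  len 3: q0<-"aab", q2<-"aaa"
Found accept state at length 3.

"aaa"


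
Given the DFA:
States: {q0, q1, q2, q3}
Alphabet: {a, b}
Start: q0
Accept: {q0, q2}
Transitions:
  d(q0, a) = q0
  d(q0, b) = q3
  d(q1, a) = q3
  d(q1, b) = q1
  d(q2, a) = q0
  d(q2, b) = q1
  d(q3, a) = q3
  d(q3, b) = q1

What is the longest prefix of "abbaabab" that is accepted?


Run the DFA, marking each prefix where the state is accepting:
  "" -> q0 [accept]
  "a" -> q0 [accept]
  "ab" -> q3 [reject]
  "abb" -> q1 [reject]
  "abba" -> q3 [reject]
  "abbaa" -> q3 [reject]
  "abbaab" -> q1 [reject]
  "abbaaba" -> q3 [reject]
  "abbaabab" -> q1 [reject]

"a"


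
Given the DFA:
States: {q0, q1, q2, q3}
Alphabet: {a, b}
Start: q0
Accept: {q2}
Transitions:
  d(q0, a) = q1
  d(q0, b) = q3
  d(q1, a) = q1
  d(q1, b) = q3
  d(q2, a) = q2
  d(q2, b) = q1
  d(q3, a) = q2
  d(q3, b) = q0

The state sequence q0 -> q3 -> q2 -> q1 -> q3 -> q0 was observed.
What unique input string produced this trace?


Trace back each transition to find the symbol:
  q0 --[b]--> q3
  q3 --[a]--> q2
  q2 --[b]--> q1
  q1 --[b]--> q3
  q3 --[b]--> q0

"babbb"


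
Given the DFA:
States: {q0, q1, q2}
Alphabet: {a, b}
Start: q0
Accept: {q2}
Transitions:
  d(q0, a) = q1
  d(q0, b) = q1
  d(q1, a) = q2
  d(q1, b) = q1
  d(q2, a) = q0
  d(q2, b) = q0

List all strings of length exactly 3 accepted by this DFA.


All strings of length 3: 8 total
Accepted: 2

"aba", "bba"


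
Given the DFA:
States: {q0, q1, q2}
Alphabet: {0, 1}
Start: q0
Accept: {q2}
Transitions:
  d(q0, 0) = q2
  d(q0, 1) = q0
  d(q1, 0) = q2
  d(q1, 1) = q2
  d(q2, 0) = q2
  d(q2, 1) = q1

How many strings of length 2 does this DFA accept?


Enumerating all length-2 strings:
  "00" -> q2 [accept]
  "01" -> q1 [reject]
  "10" -> q2 [accept]
  "11" -> q0 [reject]

2 out of 4


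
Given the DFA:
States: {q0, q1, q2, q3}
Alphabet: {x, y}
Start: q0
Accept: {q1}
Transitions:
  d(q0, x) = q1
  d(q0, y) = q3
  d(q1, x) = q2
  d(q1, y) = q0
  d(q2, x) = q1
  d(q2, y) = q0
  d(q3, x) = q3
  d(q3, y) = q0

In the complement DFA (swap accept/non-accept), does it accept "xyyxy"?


Trace: q0 -> q1 -> q0 -> q3 -> q3 -> q0
Final: q0
Original accept: {q1}
Complement: q0 is not in original accept

Yes, complement accepts (original rejects)


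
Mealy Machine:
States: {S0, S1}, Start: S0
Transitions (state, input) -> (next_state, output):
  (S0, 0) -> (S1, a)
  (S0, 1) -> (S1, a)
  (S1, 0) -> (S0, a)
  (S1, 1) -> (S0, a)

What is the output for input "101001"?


Step-by-step:
  (S0, 1) -> (S1, a)
  (S1, 0) -> (S0, a)
  (S0, 1) -> (S1, a)
  (S1, 0) -> (S0, a)
  (S0, 0) -> (S1, a)
  (S1, 1) -> (S0, a)

"aaaaaa"


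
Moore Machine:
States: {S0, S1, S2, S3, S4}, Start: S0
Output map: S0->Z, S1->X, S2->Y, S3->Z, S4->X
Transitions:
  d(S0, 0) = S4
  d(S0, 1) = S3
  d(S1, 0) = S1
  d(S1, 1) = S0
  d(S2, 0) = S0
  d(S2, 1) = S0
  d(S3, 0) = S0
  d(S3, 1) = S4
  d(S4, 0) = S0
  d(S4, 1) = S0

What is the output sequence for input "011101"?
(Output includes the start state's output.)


Start: S0 (output Z)
  --0--> S4 (output X)
  --1--> S0 (output Z)
  --1--> S3 (output Z)
  --1--> S4 (output X)
  --0--> S0 (output Z)
  --1--> S3 (output Z)

"ZXZZXZZ"


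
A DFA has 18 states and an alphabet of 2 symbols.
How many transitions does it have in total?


Each state has exactly one transition per symbol.
18 * 2 = 36

36


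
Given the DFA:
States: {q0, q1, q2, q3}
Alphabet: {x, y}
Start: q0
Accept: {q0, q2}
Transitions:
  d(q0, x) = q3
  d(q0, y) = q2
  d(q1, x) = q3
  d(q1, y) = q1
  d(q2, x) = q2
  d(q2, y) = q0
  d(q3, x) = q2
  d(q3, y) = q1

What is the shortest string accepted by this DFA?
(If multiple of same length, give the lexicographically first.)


BFS by string length (lex-first path to each state shown):
  len 0: q0<-""
Found accept state at length 0.

"" (empty string)


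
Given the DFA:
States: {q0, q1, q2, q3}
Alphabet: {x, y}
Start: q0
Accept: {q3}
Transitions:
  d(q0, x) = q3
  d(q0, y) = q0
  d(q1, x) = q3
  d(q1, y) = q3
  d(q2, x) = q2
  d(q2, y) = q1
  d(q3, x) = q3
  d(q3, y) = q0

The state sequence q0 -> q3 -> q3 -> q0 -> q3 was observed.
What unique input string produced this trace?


Trace back each transition to find the symbol:
  q0 --[x]--> q3
  q3 --[x]--> q3
  q3 --[y]--> q0
  q0 --[x]--> q3

"xxyx"


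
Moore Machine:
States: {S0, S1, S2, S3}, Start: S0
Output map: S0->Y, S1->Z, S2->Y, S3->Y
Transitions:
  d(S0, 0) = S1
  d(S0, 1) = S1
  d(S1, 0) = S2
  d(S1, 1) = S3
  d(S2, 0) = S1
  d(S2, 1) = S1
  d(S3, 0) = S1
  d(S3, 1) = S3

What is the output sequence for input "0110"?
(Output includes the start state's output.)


Start: S0 (output Y)
  --0--> S1 (output Z)
  --1--> S3 (output Y)
  --1--> S3 (output Y)
  --0--> S1 (output Z)

"YZYYZ"


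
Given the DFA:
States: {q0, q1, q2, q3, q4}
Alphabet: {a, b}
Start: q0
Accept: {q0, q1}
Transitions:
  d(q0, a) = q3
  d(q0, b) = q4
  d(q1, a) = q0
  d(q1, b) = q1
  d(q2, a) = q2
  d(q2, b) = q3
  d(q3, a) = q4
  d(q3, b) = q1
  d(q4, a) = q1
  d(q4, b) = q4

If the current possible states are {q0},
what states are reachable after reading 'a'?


Apply transition on 'a' from each current state:
  d(q0, a) = q3

{q3}


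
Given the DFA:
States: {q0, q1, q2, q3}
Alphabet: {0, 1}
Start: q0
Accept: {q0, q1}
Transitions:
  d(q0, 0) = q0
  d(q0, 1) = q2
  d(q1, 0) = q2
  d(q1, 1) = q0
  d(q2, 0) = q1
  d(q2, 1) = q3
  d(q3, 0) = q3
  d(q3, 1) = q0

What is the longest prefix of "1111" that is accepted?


Run the DFA, marking each prefix where the state is accepting:
  "" -> q0 [accept]
  "1" -> q2 [reject]
  "11" -> q3 [reject]
  "111" -> q0 [accept]
  "1111" -> q2 [reject]

"111"


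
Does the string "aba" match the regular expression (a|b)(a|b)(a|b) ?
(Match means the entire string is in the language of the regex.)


|string| = 3; first = 'a'; last = 'a'

Yes, "aba" matches (a|b)(a|b)(a|b)


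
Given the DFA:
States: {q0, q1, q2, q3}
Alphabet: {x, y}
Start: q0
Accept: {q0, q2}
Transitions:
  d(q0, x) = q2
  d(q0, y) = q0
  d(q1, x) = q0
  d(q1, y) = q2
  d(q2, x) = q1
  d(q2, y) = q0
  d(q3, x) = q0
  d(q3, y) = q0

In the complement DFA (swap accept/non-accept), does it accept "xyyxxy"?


Trace: q0 -> q2 -> q0 -> q0 -> q2 -> q1 -> q2
Final: q2
Original accept: {q0, q2}
Complement: q2 is in original accept

No, complement rejects (original accepts)


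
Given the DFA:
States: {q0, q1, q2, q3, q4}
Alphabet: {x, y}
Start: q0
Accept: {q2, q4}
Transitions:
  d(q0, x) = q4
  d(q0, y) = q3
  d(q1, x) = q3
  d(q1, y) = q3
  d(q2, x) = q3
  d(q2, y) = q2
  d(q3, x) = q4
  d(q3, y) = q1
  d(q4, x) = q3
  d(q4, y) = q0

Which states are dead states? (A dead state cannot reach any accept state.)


Forward reachability from each state:
  q0 -> reaches accept state q4 (live)
  q1 -> reaches accept state q4 (live)
  q2 -> reaches accept state q2 (live)
  q3 -> reaches accept state q4 (live)
  q4 -> reaches accept state q4 (live)

None (all states can reach an accept state)


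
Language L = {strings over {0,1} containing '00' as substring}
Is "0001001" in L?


'00' occurs at index 0

Yes, "0001001" is in L


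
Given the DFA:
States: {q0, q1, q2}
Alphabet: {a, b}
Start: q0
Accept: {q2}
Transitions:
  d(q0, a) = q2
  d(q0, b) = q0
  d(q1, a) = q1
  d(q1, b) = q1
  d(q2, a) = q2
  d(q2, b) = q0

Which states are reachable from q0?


BFS from q0:
  layer 0: {q0}
  layer 1: {q2}

{q0, q2}


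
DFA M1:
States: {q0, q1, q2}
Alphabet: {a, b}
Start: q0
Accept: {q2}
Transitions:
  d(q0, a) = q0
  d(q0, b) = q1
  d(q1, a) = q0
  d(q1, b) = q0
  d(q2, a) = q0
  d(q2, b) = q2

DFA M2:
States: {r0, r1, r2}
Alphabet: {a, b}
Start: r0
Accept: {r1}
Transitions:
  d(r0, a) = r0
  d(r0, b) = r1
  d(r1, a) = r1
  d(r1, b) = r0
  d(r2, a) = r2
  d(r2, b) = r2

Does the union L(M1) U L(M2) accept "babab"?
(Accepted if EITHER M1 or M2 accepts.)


M1: final=q1 accepted=False
M2: final=r1 accepted=True

Yes, union accepts


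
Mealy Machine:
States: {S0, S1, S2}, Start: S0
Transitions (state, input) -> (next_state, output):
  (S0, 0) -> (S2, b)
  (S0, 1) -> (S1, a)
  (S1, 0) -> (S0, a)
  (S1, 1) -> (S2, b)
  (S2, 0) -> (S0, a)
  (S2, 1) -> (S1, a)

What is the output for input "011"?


Step-by-step:
  (S0, 0) -> (S2, b)
  (S2, 1) -> (S1, a)
  (S1, 1) -> (S2, b)

"bab"


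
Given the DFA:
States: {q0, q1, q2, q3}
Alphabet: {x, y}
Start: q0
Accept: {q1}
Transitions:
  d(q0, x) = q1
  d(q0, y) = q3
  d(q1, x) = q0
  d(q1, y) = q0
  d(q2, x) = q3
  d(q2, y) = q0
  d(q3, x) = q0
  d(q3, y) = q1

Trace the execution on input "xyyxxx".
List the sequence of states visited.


Input: xyyxxx
d(q0, x) = q1
d(q1, y) = q0
d(q0, y) = q3
d(q3, x) = q0
d(q0, x) = q1
d(q1, x) = q0


q0 -> q1 -> q0 -> q3 -> q0 -> q1 -> q0


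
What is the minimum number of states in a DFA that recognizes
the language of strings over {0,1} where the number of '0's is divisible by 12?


States track (count of '0') mod 12.
Need 12 states: one per remainder 0..11; accept = remainder 0.

12


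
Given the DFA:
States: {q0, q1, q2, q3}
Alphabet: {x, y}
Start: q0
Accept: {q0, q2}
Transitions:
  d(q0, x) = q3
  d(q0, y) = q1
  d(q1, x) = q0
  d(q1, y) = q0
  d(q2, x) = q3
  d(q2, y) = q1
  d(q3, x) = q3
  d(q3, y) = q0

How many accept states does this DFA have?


Accept states listed: {q0, q2}
Counting: q0(1) q2(2)

2


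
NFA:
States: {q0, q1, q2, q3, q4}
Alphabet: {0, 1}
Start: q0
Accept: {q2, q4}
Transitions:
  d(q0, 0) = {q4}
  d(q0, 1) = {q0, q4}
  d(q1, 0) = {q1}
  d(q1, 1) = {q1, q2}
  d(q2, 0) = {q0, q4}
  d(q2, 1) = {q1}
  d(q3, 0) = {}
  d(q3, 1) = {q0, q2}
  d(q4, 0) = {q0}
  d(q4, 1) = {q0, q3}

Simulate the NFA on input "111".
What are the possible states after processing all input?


Start: {q0}
  --1--> {q0, q4}
  --1--> {q0, q3, q4}
  --1--> {q0, q2, q3, q4}

{q0, q2, q3, q4}


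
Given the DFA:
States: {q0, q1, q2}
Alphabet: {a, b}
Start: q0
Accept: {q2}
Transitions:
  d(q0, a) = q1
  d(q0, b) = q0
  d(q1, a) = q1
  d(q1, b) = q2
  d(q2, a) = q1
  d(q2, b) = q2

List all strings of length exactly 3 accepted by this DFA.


All strings of length 3: 8 total
Accepted: 3

"aab", "abb", "bab"


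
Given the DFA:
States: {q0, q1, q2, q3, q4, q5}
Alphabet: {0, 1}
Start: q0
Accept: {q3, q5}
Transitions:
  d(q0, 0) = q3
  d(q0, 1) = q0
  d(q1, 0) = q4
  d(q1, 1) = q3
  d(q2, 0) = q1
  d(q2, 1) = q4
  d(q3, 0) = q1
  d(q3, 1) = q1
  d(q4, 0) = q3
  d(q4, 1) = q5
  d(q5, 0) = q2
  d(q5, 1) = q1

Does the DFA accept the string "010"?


Trace: q0 -> q3 -> q1 -> q4
Final state: q4
Accept states: {q3, q5}

No, rejected (final state q4 is not an accept state)


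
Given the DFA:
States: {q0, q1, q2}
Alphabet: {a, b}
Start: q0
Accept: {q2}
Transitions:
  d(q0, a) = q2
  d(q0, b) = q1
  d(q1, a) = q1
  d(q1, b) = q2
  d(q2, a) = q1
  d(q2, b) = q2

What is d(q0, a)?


Looking up transition d(q0, a)

q2


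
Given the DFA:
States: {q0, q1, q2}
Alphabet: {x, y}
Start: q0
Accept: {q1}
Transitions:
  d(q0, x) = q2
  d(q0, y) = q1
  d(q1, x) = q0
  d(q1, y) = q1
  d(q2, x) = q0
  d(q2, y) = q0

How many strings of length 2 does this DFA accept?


Enumerating all length-2 strings:
  "xx" -> q0 [reject]
  "xy" -> q0 [reject]
  "yx" -> q0 [reject]
  "yy" -> q1 [accept]

1 out of 4


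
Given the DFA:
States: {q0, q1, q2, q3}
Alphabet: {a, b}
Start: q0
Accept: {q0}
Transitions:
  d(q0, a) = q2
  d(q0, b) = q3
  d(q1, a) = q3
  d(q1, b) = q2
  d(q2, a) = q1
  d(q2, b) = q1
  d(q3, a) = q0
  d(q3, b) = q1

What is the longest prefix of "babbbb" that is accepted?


Run the DFA, marking each prefix where the state is accepting:
  "" -> q0 [accept]
  "b" -> q3 [reject]
  "ba" -> q0 [accept]
  "bab" -> q3 [reject]
  "babb" -> q1 [reject]
  "babbb" -> q2 [reject]
  "babbbb" -> q1 [reject]

"ba"


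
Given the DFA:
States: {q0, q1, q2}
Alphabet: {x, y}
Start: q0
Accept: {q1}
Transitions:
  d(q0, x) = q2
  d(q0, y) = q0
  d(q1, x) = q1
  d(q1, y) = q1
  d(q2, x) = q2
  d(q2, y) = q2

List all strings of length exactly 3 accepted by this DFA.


All strings of length 3: 8 total
Accepted: 0

None


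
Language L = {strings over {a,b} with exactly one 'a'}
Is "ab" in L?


count('a') = 1

Yes, "ab" is in L


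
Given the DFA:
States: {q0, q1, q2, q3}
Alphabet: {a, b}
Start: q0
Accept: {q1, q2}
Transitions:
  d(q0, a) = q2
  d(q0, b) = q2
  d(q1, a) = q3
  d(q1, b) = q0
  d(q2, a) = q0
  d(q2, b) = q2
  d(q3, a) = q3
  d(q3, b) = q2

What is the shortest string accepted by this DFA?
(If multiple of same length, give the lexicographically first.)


BFS by string length (lex-first path to each state shown):
  len 0: q0<-""
  len 1: q2<-"a"
Found accept state at length 1.

"a"


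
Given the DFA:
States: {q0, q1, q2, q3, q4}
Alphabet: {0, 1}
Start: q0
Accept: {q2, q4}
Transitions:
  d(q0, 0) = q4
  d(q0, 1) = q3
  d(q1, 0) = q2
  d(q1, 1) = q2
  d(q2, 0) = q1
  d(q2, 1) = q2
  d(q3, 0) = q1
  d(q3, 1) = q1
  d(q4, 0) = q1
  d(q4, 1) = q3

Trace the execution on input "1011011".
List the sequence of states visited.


Input: 1011011
d(q0, 1) = q3
d(q3, 0) = q1
d(q1, 1) = q2
d(q2, 1) = q2
d(q2, 0) = q1
d(q1, 1) = q2
d(q2, 1) = q2


q0 -> q3 -> q1 -> q2 -> q2 -> q1 -> q2 -> q2


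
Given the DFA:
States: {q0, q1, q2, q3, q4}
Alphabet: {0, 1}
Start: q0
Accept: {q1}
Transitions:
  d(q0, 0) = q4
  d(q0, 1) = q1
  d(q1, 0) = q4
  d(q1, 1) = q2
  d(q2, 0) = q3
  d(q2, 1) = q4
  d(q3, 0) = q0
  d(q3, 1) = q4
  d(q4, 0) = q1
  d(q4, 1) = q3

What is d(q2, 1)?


Looking up transition d(q2, 1)

q4


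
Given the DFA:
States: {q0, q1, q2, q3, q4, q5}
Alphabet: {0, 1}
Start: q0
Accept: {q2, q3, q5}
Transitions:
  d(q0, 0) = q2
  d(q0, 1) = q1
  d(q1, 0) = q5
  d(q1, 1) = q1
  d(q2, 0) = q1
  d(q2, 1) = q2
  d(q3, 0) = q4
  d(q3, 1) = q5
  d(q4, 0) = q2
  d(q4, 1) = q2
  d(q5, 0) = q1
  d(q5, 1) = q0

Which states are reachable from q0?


BFS from q0:
  layer 0: {q0}
  layer 1: {q1, q2}
  layer 2: {q5}

{q0, q1, q2, q5}


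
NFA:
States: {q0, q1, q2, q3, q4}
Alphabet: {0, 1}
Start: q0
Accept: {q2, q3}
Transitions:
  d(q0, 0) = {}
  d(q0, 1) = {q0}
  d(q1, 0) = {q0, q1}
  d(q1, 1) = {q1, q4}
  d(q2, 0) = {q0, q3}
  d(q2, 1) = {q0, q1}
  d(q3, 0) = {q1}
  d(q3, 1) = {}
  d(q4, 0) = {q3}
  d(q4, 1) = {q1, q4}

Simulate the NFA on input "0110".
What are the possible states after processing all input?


Start: {q0}
  --0--> {}
  --1--> {}
  --1--> {}
  --0--> {}

{} (empty set, no valid transitions)


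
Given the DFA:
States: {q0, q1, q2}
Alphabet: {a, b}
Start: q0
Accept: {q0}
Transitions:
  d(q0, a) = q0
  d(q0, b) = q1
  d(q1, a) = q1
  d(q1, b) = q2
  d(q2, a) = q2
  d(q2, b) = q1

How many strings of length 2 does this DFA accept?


Enumerating all length-2 strings:
  "aa" -> q0 [accept]
  "ab" -> q1 [reject]
  "ba" -> q1 [reject]
  "bb" -> q2 [reject]

1 out of 4


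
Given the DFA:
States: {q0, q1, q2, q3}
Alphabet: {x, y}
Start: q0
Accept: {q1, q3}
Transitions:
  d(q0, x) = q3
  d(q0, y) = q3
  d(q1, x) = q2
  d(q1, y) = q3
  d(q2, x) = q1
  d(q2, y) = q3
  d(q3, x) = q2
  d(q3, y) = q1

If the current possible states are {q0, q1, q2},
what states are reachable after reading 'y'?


Apply transition on 'y' from each current state:
  d(q0, y) = q3
  d(q1, y) = q3
  d(q2, y) = q3

{q3}


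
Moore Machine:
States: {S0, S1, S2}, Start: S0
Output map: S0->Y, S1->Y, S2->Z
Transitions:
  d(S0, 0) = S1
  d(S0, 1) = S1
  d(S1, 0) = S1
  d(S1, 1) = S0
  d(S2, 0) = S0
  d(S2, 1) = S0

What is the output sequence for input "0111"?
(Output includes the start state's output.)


Start: S0 (output Y)
  --0--> S1 (output Y)
  --1--> S0 (output Y)
  --1--> S1 (output Y)
  --1--> S0 (output Y)

"YYYYY"


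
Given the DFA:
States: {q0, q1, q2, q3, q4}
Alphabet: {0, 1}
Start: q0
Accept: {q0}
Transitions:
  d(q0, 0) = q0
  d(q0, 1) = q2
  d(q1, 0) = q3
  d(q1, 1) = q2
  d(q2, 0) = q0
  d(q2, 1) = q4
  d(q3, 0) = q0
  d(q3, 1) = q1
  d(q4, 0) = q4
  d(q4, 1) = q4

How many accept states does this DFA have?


Accept states listed: {q0}
Counting: q0(1)

1


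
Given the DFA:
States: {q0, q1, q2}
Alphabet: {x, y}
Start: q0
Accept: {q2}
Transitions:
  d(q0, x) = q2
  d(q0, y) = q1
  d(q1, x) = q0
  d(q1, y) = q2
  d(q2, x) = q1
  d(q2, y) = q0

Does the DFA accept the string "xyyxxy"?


Trace: q0 -> q2 -> q0 -> q1 -> q0 -> q2 -> q0
Final state: q0
Accept states: {q2}

No, rejected (final state q0 is not an accept state)


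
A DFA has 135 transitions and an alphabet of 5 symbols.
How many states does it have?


Each state has exactly one transition per symbol.
states = transitions / |alphabet| = 135 / 5 = 27

27


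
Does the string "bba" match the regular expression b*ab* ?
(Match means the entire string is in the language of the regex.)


|string| = 3; first = 'b'; last = 'a'

Yes, "bba" matches b*ab*


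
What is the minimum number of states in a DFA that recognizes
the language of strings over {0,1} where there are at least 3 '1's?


States: count = 0, 1, ..., 2, and a final '>= 3' state.
Total: 3 + 1 = 4. Accept = '>= 3' state.

4


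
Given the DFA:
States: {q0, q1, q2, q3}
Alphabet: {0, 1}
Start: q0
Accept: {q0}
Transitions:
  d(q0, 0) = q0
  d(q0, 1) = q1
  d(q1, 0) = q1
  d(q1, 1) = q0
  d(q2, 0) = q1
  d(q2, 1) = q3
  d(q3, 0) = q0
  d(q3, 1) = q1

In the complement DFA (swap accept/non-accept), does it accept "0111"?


Trace: q0 -> q0 -> q1 -> q0 -> q1
Final: q1
Original accept: {q0}
Complement: q1 is not in original accept

Yes, complement accepts (original rejects)


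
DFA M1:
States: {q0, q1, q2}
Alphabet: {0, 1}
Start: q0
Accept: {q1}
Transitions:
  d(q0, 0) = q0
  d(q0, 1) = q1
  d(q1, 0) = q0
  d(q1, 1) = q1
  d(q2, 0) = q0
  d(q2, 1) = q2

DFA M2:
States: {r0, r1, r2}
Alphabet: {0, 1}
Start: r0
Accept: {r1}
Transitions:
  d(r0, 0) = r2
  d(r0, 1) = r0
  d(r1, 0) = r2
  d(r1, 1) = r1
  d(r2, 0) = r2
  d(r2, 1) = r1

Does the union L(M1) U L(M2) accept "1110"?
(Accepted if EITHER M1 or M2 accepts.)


M1: final=q0 accepted=False
M2: final=r2 accepted=False

No, union rejects (neither accepts)


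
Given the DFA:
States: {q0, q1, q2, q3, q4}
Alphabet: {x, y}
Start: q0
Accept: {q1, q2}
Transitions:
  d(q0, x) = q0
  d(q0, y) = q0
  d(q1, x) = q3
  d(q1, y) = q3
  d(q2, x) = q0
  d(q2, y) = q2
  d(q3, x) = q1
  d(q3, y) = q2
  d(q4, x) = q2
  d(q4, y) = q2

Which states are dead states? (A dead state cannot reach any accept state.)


Forward reachability from each state:
  q0 -> reaches {q0}, no accept state (dead)
  q1 -> reaches accept state q1 (live)
  q2 -> reaches accept state q2 (live)
  q3 -> reaches accept state q1 (live)
  q4 -> reaches accept state q2 (live)

{q0}


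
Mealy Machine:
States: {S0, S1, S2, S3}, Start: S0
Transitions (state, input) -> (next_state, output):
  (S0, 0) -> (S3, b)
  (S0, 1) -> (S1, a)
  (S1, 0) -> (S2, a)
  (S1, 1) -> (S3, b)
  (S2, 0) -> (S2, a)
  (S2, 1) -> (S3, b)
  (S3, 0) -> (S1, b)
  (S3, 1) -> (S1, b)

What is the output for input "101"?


Step-by-step:
  (S0, 1) -> (S1, a)
  (S1, 0) -> (S2, a)
  (S2, 1) -> (S3, b)

"aab"


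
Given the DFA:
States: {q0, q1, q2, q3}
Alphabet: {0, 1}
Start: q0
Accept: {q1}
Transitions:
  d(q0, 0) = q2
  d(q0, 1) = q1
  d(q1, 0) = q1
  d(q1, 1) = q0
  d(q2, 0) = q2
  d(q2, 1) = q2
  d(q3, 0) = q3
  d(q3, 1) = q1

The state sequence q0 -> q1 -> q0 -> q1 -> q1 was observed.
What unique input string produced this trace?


Trace back each transition to find the symbol:
  q0 --[1]--> q1
  q1 --[1]--> q0
  q0 --[1]--> q1
  q1 --[0]--> q1

"1110"


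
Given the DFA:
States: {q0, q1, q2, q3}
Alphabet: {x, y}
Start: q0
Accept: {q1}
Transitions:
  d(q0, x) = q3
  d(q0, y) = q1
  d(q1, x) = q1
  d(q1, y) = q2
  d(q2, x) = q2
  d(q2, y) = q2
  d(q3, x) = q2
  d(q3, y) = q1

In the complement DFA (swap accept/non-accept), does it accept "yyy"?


Trace: q0 -> q1 -> q2 -> q2
Final: q2
Original accept: {q1}
Complement: q2 is not in original accept

Yes, complement accepts (original rejects)


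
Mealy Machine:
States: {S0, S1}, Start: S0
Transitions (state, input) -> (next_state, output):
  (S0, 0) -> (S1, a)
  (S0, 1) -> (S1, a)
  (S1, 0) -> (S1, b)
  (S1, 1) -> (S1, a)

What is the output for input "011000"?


Step-by-step:
  (S0, 0) -> (S1, a)
  (S1, 1) -> (S1, a)
  (S1, 1) -> (S1, a)
  (S1, 0) -> (S1, b)
  (S1, 0) -> (S1, b)
  (S1, 0) -> (S1, b)

"aaabbb"


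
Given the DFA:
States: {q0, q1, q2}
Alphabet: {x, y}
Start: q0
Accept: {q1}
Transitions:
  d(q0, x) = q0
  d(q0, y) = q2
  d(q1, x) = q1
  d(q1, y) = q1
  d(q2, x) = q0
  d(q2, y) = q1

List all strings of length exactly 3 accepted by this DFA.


All strings of length 3: 8 total
Accepted: 3

"xyy", "yyx", "yyy"


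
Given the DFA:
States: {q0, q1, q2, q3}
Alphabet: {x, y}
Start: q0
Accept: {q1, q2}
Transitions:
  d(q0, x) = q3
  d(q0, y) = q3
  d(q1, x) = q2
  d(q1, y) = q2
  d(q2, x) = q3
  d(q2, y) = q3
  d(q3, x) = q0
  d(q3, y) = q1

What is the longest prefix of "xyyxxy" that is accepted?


Run the DFA, marking each prefix where the state is accepting:
  "" -> q0 [reject]
  "x" -> q3 [reject]
  "xy" -> q1 [accept]
  "xyy" -> q2 [accept]
  "xyyx" -> q3 [reject]
  "xyyxx" -> q0 [reject]
  "xyyxxy" -> q3 [reject]

"xyy"


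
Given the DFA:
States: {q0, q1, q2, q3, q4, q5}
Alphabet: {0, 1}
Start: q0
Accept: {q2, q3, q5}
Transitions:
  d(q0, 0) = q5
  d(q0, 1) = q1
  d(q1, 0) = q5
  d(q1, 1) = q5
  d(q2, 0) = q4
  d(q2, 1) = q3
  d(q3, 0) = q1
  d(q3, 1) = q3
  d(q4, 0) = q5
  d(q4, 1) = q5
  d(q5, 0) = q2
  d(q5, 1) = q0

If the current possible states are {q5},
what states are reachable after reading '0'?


Apply transition on '0' from each current state:
  d(q5, 0) = q2

{q2}


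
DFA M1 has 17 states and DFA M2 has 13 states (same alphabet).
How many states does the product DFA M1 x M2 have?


Product construction pairs every M1 state with every M2 state.
17 * 13 = 221

221


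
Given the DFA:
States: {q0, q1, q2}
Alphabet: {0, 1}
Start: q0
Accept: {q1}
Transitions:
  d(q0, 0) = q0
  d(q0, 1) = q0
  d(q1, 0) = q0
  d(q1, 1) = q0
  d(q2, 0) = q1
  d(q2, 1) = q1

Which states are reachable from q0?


BFS from q0:
  layer 0: {q0}

{q0}


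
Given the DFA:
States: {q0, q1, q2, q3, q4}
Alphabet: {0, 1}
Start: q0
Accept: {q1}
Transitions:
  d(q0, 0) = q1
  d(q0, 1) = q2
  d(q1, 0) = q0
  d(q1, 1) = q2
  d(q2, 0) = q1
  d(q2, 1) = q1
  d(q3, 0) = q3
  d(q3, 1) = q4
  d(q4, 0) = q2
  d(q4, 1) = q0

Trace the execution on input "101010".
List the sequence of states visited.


Input: 101010
d(q0, 1) = q2
d(q2, 0) = q1
d(q1, 1) = q2
d(q2, 0) = q1
d(q1, 1) = q2
d(q2, 0) = q1


q0 -> q2 -> q1 -> q2 -> q1 -> q2 -> q1


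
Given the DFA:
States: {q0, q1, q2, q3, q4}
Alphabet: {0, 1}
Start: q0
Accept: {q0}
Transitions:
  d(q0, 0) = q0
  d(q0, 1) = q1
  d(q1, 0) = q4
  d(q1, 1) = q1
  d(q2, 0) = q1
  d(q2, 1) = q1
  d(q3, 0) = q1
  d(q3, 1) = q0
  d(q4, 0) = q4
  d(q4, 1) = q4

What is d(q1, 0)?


Looking up transition d(q1, 0)

q4


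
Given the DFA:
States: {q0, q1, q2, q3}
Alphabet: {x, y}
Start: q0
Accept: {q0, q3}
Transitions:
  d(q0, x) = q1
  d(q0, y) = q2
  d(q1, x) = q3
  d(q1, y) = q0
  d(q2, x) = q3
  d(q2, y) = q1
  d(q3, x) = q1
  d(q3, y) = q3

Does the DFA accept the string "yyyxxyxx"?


Trace: q0 -> q2 -> q1 -> q0 -> q1 -> q3 -> q3 -> q1 -> q3
Final state: q3
Accept states: {q0, q3}

Yes, accepted (final state q3 is an accept state)


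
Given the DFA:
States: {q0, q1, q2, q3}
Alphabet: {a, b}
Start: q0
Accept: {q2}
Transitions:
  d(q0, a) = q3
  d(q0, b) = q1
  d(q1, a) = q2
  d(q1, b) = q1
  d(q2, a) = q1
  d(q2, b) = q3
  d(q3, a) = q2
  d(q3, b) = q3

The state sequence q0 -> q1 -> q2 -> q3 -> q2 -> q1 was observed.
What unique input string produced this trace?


Trace back each transition to find the symbol:
  q0 --[b]--> q1
  q1 --[a]--> q2
  q2 --[b]--> q3
  q3 --[a]--> q2
  q2 --[a]--> q1

"babaa"


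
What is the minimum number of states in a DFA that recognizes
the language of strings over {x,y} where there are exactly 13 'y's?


States: count = 0, 1, ..., 13 (that's 14 states), plus a dead state for count > 13.
Total: 14 + 1 = 15. Accept = count-13 state.

15


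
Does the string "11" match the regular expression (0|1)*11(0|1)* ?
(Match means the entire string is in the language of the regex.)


|string| = 2; first = '1'; last = '1'

Yes, "11" matches (0|1)*11(0|1)*


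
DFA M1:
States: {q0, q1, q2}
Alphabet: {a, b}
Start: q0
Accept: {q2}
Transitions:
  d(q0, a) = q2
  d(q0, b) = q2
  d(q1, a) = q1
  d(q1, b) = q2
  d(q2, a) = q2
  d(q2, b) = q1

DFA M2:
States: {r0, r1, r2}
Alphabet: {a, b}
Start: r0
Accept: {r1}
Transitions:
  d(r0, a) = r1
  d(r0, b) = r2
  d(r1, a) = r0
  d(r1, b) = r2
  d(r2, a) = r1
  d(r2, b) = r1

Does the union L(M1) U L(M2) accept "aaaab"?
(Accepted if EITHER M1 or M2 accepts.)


M1: final=q1 accepted=False
M2: final=r2 accepted=False

No, union rejects (neither accepts)


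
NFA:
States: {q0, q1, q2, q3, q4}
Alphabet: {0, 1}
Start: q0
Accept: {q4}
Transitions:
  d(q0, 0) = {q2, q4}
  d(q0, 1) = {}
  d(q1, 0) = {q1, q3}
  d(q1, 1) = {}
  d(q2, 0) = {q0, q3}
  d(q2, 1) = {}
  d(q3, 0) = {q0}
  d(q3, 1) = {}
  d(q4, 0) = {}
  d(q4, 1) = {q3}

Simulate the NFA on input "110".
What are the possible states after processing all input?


Start: {q0}
  --1--> {}
  --1--> {}
  --0--> {}

{} (empty set, no valid transitions)


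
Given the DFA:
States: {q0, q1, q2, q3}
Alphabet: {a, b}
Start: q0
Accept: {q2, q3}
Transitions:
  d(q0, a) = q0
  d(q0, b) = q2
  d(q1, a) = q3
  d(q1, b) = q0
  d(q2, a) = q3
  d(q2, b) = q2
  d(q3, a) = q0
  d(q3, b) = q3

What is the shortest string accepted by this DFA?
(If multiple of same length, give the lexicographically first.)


BFS by string length (lex-first path to each state shown):
  len 0: q0<-""
  len 1: q0<-"a", q2<-"b"
Found accept state at length 1.

"b"


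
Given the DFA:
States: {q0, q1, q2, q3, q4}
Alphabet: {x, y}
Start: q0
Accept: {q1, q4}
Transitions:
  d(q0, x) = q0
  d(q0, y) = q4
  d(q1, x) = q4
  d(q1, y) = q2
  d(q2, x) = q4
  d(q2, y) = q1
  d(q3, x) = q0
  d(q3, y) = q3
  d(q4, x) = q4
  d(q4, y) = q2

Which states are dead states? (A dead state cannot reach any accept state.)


Forward reachability from each state:
  q0 -> reaches accept state q1 (live)
  q1 -> reaches accept state q1 (live)
  q2 -> reaches accept state q1 (live)
  q3 -> reaches accept state q1 (live)
  q4 -> reaches accept state q1 (live)

None (all states can reach an accept state)


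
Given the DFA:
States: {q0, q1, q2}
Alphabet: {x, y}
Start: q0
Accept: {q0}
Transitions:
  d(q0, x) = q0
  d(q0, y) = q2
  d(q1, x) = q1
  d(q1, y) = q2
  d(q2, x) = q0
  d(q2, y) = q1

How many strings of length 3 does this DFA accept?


Enumerating all length-3 strings:
  "xxx" -> q0 [accept]
  "xxy" -> q2 [reject]
  "xyx" -> q0 [accept]
  "xyy" -> q1 [reject]
  "yxx" -> q0 [accept]
  "yxy" -> q2 [reject]
  "yyx" -> q1 [reject]
  "yyy" -> q2 [reject]

3 out of 8


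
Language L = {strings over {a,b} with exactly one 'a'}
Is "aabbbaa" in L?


count('a') = 4

No, "aabbbaa" is not in L


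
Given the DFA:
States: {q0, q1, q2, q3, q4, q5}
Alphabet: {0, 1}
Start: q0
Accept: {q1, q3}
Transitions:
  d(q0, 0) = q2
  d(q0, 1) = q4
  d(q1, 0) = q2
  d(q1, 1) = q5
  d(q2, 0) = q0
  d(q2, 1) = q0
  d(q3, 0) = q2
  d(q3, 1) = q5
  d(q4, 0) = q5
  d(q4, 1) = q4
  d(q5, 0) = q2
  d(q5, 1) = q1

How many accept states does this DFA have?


Accept states listed: {q1, q3}
Counting: q1(1) q3(2)

2


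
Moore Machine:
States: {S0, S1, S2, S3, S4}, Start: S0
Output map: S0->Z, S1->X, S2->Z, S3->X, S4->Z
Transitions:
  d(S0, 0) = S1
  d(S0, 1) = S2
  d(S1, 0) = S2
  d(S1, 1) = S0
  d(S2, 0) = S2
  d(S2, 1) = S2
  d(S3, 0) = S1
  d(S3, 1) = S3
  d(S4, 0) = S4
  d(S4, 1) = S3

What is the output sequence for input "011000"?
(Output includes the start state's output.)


Start: S0 (output Z)
  --0--> S1 (output X)
  --1--> S0 (output Z)
  --1--> S2 (output Z)
  --0--> S2 (output Z)
  --0--> S2 (output Z)
  --0--> S2 (output Z)

"ZXZZZZZ"


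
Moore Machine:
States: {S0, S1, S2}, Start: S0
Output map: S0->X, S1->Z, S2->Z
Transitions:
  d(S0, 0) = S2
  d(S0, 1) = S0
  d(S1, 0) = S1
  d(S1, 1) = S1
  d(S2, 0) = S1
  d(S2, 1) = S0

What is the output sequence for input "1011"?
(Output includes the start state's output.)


Start: S0 (output X)
  --1--> S0 (output X)
  --0--> S2 (output Z)
  --1--> S0 (output X)
  --1--> S0 (output X)

"XXZXX"


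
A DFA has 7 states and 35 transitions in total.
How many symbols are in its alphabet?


Each state has exactly one transition per symbol.
|alphabet| = transitions / states = 35 / 7 = 5

5


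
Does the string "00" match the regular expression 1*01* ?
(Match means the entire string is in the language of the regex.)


|string| = 2; first = '0'; last = '0'

No, "00" does not match 1*01*


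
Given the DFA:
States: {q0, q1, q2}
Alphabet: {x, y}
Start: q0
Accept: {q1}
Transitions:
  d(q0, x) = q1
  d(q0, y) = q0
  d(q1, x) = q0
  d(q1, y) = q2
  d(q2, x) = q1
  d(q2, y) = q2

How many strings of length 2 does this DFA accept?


Enumerating all length-2 strings:
  "xx" -> q0 [reject]
  "xy" -> q2 [reject]
  "yx" -> q1 [accept]
  "yy" -> q0 [reject]

1 out of 4


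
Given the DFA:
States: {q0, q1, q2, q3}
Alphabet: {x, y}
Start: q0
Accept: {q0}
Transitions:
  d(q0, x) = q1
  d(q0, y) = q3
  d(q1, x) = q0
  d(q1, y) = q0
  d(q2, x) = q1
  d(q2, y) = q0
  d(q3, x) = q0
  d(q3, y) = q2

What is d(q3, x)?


Looking up transition d(q3, x)

q0


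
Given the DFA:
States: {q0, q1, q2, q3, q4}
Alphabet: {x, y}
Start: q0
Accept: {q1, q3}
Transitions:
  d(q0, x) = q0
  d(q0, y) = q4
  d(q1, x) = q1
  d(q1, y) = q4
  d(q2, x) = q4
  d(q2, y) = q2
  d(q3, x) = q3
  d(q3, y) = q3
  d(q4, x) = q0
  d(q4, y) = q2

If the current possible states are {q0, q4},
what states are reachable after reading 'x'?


Apply transition on 'x' from each current state:
  d(q0, x) = q0
  d(q4, x) = q0

{q0}


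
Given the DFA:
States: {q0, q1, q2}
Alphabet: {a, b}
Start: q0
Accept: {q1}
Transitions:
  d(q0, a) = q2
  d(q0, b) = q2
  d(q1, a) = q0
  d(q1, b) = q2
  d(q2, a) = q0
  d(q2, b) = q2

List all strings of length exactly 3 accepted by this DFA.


All strings of length 3: 8 total
Accepted: 0

None


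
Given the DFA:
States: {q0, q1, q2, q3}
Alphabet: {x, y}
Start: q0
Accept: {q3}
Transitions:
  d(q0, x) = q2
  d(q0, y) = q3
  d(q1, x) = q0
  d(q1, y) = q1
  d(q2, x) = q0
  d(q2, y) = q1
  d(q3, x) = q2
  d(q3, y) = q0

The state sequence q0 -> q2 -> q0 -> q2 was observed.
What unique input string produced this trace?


Trace back each transition to find the symbol:
  q0 --[x]--> q2
  q2 --[x]--> q0
  q0 --[x]--> q2

"xxx"


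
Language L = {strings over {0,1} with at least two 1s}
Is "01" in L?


count('1') = 1

No, "01" is not in L


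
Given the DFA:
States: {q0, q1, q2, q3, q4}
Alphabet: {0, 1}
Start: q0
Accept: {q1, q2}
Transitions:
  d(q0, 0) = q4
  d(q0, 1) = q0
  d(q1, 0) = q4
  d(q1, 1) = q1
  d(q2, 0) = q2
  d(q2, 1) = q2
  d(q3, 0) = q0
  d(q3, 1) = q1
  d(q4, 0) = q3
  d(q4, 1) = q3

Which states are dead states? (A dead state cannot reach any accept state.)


Forward reachability from each state:
  q0 -> reaches accept state q1 (live)
  q1 -> reaches accept state q1 (live)
  q2 -> reaches accept state q2 (live)
  q3 -> reaches accept state q1 (live)
  q4 -> reaches accept state q1 (live)

None (all states can reach an accept state)


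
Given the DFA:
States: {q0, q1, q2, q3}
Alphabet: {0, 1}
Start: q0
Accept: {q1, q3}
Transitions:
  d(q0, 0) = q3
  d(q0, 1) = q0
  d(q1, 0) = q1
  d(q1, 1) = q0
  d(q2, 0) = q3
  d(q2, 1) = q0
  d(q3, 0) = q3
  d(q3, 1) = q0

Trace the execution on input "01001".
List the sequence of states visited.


Input: 01001
d(q0, 0) = q3
d(q3, 1) = q0
d(q0, 0) = q3
d(q3, 0) = q3
d(q3, 1) = q0


q0 -> q3 -> q0 -> q3 -> q3 -> q0


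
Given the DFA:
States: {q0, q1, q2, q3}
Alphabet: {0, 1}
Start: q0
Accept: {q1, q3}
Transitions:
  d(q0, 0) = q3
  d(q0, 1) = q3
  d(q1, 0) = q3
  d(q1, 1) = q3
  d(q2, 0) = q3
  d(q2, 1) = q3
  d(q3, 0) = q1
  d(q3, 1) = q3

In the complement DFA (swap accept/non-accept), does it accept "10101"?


Trace: q0 -> q3 -> q1 -> q3 -> q1 -> q3
Final: q3
Original accept: {q1, q3}
Complement: q3 is in original accept

No, complement rejects (original accepts)


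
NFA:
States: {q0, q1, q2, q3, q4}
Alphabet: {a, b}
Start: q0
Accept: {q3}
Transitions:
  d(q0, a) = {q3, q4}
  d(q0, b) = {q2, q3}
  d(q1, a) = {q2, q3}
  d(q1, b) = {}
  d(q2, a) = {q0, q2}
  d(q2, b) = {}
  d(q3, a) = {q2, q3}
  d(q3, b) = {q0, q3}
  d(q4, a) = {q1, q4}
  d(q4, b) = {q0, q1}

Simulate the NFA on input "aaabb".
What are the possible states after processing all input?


Start: {q0}
  --a--> {q3, q4}
  --a--> {q1, q2, q3, q4}
  --a--> {q0, q1, q2, q3, q4}
  --b--> {q0, q1, q2, q3}
  --b--> {q0, q2, q3}

{q0, q2, q3}


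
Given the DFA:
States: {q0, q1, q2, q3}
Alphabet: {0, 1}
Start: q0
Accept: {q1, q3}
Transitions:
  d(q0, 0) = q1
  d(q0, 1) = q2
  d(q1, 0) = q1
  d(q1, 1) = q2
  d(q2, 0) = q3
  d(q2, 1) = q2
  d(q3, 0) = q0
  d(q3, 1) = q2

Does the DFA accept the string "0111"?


Trace: q0 -> q1 -> q2 -> q2 -> q2
Final state: q2
Accept states: {q1, q3}

No, rejected (final state q2 is not an accept state)


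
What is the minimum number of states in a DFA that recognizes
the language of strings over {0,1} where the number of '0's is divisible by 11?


States track (count of '0') mod 11.
Need 11 states: one per remainder 0..10; accept = remainder 0.

11


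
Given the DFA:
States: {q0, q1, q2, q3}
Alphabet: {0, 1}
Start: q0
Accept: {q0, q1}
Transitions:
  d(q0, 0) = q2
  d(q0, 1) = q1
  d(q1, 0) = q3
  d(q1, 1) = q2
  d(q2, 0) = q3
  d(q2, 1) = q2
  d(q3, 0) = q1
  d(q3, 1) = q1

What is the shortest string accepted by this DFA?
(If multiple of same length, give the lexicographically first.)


BFS by string length (lex-first path to each state shown):
  len 0: q0<-""
Found accept state at length 0.

"" (empty string)
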